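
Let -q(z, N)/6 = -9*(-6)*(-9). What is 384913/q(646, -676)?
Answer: 384913/2916 ≈ 132.00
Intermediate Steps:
q(z, N) = 2916 (q(z, N) = -6*(-9*(-6))*(-9) = -324*(-9) = -6*(-486) = 2916)
384913/q(646, -676) = 384913/2916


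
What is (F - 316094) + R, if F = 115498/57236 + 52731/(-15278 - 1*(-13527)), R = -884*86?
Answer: -19650487187183/50110118 ≈ -3.9215e+5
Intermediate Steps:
R = -76024
F = -1407937259/50110118 (F = 115498*(1/57236) + 52731/(-15278 + 13527) = 57749/28618 + 52731/(-1751) = 57749/28618 + 52731*(-1/1751) = 57749/28618 - 52731/1751 = -1407937259/50110118 ≈ -28.097)
(F - 316094) + R = (-1407937259/50110118 - 316094) - 76024 = -15840915576351/50110118 - 76024 = -19650487187183/50110118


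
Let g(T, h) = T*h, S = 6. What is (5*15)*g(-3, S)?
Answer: -1350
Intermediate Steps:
(5*15)*g(-3, S) = (5*15)*(-3*6) = 75*(-18) = -1350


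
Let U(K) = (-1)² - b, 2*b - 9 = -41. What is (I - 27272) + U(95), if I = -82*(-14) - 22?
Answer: -26129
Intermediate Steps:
b = -16 (b = 9/2 + (½)*(-41) = 9/2 - 41/2 = -16)
I = 1126 (I = 1148 - 22 = 1126)
U(K) = 17 (U(K) = (-1)² - 1*(-16) = 1 + 16 = 17)
(I - 27272) + U(95) = (1126 - 27272) + 17 = -26146 + 17 = -26129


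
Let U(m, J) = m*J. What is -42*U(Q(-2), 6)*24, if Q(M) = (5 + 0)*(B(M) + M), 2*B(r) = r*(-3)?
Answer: -30240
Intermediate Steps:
B(r) = -3*r/2 (B(r) = (r*(-3))/2 = (-3*r)/2 = -3*r/2)
Q(M) = -5*M/2 (Q(M) = (5 + 0)*(-3*M/2 + M) = 5*(-M/2) = -5*M/2)
U(m, J) = J*m
-42*U(Q(-2), 6)*24 = -252*(-5/2*(-2))*24 = -252*5*24 = -42*30*24 = -1260*24 = -30240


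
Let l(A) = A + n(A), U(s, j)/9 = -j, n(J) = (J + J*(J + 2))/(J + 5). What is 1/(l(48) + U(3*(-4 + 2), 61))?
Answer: -53/24105 ≈ -0.0021987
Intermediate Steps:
n(J) = (J + J*(2 + J))/(5 + J)
U(s, j) = -9*j (U(s, j) = 9*(-j) = -9*j)
l(A) = A + A*(3 + A)/(5 + A)
1/(l(48) + U(3*(-4 + 2), 61)) = 1/(2*48*(4 + 48)/(5 + 48) - 9*61) = 1/(2*48*52/53 - 549) = 1/(2*48*(1/53)*52 - 549) = 1/(4992/53 - 549) = 1/(-24105/53) = -53/24105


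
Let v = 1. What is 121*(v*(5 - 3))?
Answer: 242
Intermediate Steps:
121*(v*(5 - 3)) = 121*(1*(5 - 3)) = 121*(1*2) = 121*2 = 242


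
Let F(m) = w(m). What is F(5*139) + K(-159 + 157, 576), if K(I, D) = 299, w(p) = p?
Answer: 994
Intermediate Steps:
F(m) = m
F(5*139) + K(-159 + 157, 576) = 5*139 + 299 = 695 + 299 = 994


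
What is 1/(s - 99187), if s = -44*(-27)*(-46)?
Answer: -1/153835 ≈ -6.5005e-6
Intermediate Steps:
s = -54648 (s = 1188*(-46) = -54648)
1/(s - 99187) = 1/(-54648 - 99187) = 1/(-153835) = -1/153835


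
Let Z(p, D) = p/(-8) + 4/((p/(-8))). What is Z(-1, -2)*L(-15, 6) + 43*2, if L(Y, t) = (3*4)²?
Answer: 4712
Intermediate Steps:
Z(p, D) = -32/p - p/8 (Z(p, D) = p*(-⅛) + 4/((p*(-⅛))) = -p/8 + 4/((-p/8)) = -p/8 + 4*(-8/p) = -p/8 - 32/p = -32/p - p/8)
L(Y, t) = 144 (L(Y, t) = 12² = 144)
Z(-1, -2)*L(-15, 6) + 43*2 = (-32/(-1) - ⅛*(-1))*144 + 43*2 = (-32*(-1) + ⅛)*144 + 86 = (32 + ⅛)*144 + 86 = (257/8)*144 + 86 = 4626 + 86 = 4712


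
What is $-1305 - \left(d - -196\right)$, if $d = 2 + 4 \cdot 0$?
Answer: $-1503$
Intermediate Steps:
$d = 2$ ($d = 2 + 0 = 2$)
$-1305 - \left(d - -196\right) = -1305 - \left(2 - -196\right) = -1305 - \left(2 + 196\right) = -1305 - 198 = -1503$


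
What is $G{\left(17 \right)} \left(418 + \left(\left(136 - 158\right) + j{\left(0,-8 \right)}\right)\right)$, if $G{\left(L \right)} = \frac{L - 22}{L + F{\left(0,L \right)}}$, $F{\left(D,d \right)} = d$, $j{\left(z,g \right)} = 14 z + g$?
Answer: $- \frac{970}{17} \approx -57.059$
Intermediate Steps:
$j{\left(z,g \right)} = g + 14 z$
$G{\left(L \right)} = \frac{-22 + L}{2 L}$ ($G{\left(L \right)} = \frac{L - 22}{L + L} = \frac{-22 + L}{2 L}$)
$G{\left(17 \right)} \left(418 + \left(\left(136 - 158\right) + j{\left(0,-8 \right)}\right)\right) = \frac{-22 + 17}{2 \cdot 17} \left(418 + \left(\left(136 - 158\right) + \left(-8 + 14 \cdot 0\right)\right)\right) = \frac{1}{2} \cdot \frac{1}{17} \left(-5\right) \left(418 + \left(-22 + \left(-8 + 0\right)\right)\right) = - \frac{5 \left(418 - 30\right)}{34} = \left(- \frac{5}{34}\right) 388 = - \frac{970}{17}$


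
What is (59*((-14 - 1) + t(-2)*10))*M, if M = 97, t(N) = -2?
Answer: -200305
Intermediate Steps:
(59*((-14 - 1) + t(-2)*10))*M = (59*((-14 - 1) - 2*10))*97 = (59*(-15 - 20))*97 = (59*(-35))*97 = -2065*97 = -200305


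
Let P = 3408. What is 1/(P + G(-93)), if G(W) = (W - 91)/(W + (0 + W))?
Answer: 93/317036 ≈ 0.00029334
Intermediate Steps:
G(W) = (-91 + W)/(2*W) (G(W) = (-91 + W)/(W + W) = (-91 + W)/((2*W)) = (-91 + W)*(1/(2*W)) = (-91 + W)/(2*W))
1/(P + G(-93)) = 1/(3408 + (½)*(-91 - 93)/(-93)) = 1/(3408 + (½)*(-1/93)*(-184)) = 1/(3408 + 92/93) = 1/(317036/93) = 93/317036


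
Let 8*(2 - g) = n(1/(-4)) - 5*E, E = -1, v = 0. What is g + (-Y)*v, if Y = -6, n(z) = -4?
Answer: 15/8 ≈ 1.8750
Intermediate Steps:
g = 15/8 (g = 2 - (-4 - 5*(-1))/8 = 2 - (-4 + 5)/8 = 2 - 1/8*1 = 2 - 1/8 = 15/8 ≈ 1.8750)
g + (-Y)*v = 15/8 - 1*(-6)*0 = 15/8 + 6*0 = 15/8 + 0 = 15/8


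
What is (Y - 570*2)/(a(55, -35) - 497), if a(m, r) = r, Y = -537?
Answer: 1677/532 ≈ 3.1523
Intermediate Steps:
(Y - 570*2)/(a(55, -35) - 497) = (-537 - 570*2)/(-35 - 497) = (-537 - 1140)/(-532) = -1677*(-1/532) = 1677/532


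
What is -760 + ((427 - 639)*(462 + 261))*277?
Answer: -42458212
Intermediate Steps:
-760 + ((427 - 639)*(462 + 261))*277 = -760 - 212*723*277 = -760 - 153276*277 = -760 - 42457452 = -42458212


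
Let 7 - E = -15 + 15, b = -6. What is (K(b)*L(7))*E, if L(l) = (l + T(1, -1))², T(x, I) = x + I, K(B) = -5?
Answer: -1715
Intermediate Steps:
E = 7 (E = 7 - (-15 + 15) = 7 - 1*0 = 7 + 0 = 7)
T(x, I) = I + x
L(l) = l² (L(l) = (l + (-1 + 1))² = (l + 0)² = l²)
(K(b)*L(7))*E = -5*7²*7 = -5*49*7 = -245*7 = -1715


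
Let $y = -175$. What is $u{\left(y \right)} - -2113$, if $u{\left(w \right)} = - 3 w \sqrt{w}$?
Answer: $2113 + 2625 i \sqrt{7} \approx 2113.0 + 6945.1 i$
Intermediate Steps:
$u{\left(w \right)} = - 3 w^{\frac{3}{2}}$
$u{\left(y \right)} - -2113 = - 3 \left(-175\right)^{\frac{3}{2}} - -2113 = - 3 \left(- 875 i \sqrt{7}\right) + 2113 = 2625 i \sqrt{7} + 2113 = 2113 + 2625 i \sqrt{7}$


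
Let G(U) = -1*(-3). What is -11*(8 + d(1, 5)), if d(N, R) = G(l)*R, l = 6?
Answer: -253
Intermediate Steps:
G(U) = 3
d(N, R) = 3*R
-11*(8 + d(1, 5)) = -11*(8 + 3*5) = -11*(8 + 15) = -11*23 = -253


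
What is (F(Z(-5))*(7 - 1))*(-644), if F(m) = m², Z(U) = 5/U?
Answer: -3864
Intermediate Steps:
(F(Z(-5))*(7 - 1))*(-644) = ((5/(-5))²*(7 - 1))*(-644) = ((5*(-⅕))²*6)*(-644) = ((-1)²*6)*(-644) = (1*6)*(-644) = 6*(-644) = -3864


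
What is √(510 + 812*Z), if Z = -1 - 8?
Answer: I*√6798 ≈ 82.45*I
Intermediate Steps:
Z = -9
√(510 + 812*Z) = √(510 + 812*(-9)) = √(510 - 7308) = √(-6798) = I*√6798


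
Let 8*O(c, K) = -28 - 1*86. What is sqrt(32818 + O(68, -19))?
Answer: sqrt(131215)/2 ≈ 181.12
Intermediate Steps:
O(c, K) = -57/4 (O(c, K) = (-28 - 1*86)/8 = (-28 - 86)/8 = (1/8)*(-114) = -57/4)
sqrt(32818 + O(68, -19)) = sqrt(32818 - 57/4) = sqrt(131215/4) = sqrt(131215)/2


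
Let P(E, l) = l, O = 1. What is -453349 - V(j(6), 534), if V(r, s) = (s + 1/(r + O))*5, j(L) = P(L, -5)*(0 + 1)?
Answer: -1824071/4 ≈ -4.5602e+5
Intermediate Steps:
j(L) = -5 (j(L) = -5*(0 + 1) = -5*1 = -5)
V(r, s) = 5*s + 5/(1 + r) (V(r, s) = (s + 1/(r + 1))*5 = (s + 1/(1 + r))*5 = 5*s + 5/(1 + r))
-453349 - V(j(6), 534) = -453349 - 5*(1 + 534 - 5*534)/(1 - 5) = -453349 - 5*(1 + 534 - 2670)/(-4) = -453349 - 5*(-1)*(-2135)/4 = -453349 - 1*10675/4 = -453349 - 10675/4 = -1824071/4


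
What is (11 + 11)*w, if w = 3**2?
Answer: 198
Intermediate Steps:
w = 9
(11 + 11)*w = (11 + 11)*9 = 22*9 = 198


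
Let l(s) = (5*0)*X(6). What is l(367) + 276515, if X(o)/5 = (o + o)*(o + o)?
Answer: 276515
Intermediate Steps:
X(o) = 20*o**2 (X(o) = 5*((o + o)*(o + o)) = 5*((2*o)*(2*o)) = 5*(4*o**2) = 20*o**2)
l(s) = 0 (l(s) = (5*0)*(20*6**2) = 0*(20*36) = 0*720 = 0)
l(367) + 276515 = 0 + 276515 = 276515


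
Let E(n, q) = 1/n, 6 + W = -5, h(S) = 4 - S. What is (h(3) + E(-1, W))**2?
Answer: 0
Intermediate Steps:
W = -11 (W = -6 - 5 = -11)
(h(3) + E(-1, W))**2 = ((4 - 1*3) + 1/(-1))**2 = ((4 - 3) - 1)**2 = (1 - 1)**2 = 0**2 = 0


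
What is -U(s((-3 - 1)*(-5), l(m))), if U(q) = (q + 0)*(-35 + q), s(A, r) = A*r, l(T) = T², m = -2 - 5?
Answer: -926100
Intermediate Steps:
m = -7
U(q) = q*(-35 + q)
-U(s((-3 - 1)*(-5), l(m))) = -((-3 - 1)*(-5))*(-7)²*(-35 + ((-3 - 1)*(-5))*(-7)²) = --4*(-5)*49*(-35 - 4*(-5)*49) = -20*49*(-35 + 20*49) = -980*(-35 + 980) = -980*945 = -1*926100 = -926100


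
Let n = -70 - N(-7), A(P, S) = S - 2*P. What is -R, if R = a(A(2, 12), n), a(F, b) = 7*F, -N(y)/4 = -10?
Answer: -56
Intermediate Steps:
N(y) = 40 (N(y) = -4*(-10) = 40)
n = -110 (n = -70 - 1*40 = -70 - 40 = -110)
R = 56 (R = 7*(12 - 2*2) = 7*(12 - 4) = 7*8 = 56)
-R = -1*56 = -56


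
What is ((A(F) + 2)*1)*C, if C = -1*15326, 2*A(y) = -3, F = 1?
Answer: -7663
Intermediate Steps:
A(y) = -3/2 (A(y) = (½)*(-3) = -3/2)
C = -15326
((A(F) + 2)*1)*C = ((-3/2 + 2)*1)*(-15326) = ((½)*1)*(-15326) = (½)*(-15326) = -7663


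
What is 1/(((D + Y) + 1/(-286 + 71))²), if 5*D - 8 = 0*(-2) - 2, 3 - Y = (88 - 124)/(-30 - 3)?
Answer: 5593225/53904964 ≈ 0.10376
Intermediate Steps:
Y = 21/11 (Y = 3 - (88 - 124)/(-30 - 3) = 3 - (-36)/(-33) = 3 - (-36)*(-1)/33 = 3 - 1*12/11 = 3 - 12/11 = 21/11 ≈ 1.9091)
D = 6/5 (D = 8/5 + (0*(-2) - 2)/5 = 8/5 + (0 - 2)/5 = 8/5 + (⅕)*(-2) = 8/5 - ⅖ = 6/5 ≈ 1.2000)
1/(((D + Y) + 1/(-286 + 71))²) = 1/(((6/5 + 21/11) + 1/(-286 + 71))²) = 1/((171/55 + 1/(-215))²) = 1/((171/55 - 1/215)²) = 1/((7342/2365)²) = 1/(53904964/5593225) = 5593225/53904964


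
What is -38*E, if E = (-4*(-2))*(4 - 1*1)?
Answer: -912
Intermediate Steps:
E = 24 (E = 8*(4 - 1) = 8*3 = 24)
-38*E = -38*24 = -912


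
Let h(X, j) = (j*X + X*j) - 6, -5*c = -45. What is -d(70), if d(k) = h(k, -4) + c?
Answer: 557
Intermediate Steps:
c = 9 (c = -⅕*(-45) = 9)
h(X, j) = -6 + 2*X*j (h(X, j) = (X*j + X*j) - 6 = 2*X*j - 6 = -6 + 2*X*j)
d(k) = 3 - 8*k (d(k) = (-6 + 2*k*(-4)) + 9 = (-6 - 8*k) + 9 = 3 - 8*k)
-d(70) = -(3 - 8*70) = -(3 - 560) = -1*(-557) = 557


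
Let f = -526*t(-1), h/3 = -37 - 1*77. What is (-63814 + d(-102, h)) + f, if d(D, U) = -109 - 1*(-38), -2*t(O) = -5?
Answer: -65200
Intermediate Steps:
t(O) = 5/2 (t(O) = -1/2*(-5) = 5/2)
h = -342 (h = 3*(-37 - 1*77) = 3*(-37 - 77) = 3*(-114) = -342)
d(D, U) = -71 (d(D, U) = -109 + 38 = -71)
f = -1315 (f = -526*5/2 = -1315)
(-63814 + d(-102, h)) + f = (-63814 - 71) - 1315 = -63885 - 1315 = -65200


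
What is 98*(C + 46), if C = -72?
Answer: -2548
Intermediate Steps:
98*(C + 46) = 98*(-72 + 46) = 98*(-26) = -2548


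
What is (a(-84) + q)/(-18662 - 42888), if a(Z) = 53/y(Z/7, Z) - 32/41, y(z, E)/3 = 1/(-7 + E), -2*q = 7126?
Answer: 318044/3785325 ≈ 0.084020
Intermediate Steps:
q = -3563 (q = -1/2*7126 = -3563)
y(z, E) = 3/(-7 + E)
a(Z) = -15307/123 + 53*Z/3 (a(Z) = 53/((3/(-7 + Z))) - 32/41 = 53*(-7/3 + Z/3) - 32*1/41 = (-371/3 + 53*Z/3) - 32/41 = -15307/123 + 53*Z/3)
(a(-84) + q)/(-18662 - 42888) = ((-15307/123 + (53/3)*(-84)) - 3563)/(-18662 - 42888) = ((-15307/123 - 1484) - 3563)/(-61550) = (-197839/123 - 3563)*(-1/61550) = -636088/123*(-1/61550) = 318044/3785325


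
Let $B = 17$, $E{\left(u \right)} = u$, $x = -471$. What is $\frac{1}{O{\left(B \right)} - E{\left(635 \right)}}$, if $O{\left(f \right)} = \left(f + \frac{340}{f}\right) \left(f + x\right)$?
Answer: $- \frac{1}{17433} \approx -5.7362 \cdot 10^{-5}$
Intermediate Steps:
$O{\left(f \right)} = \left(-471 + f\right) \left(f + \frac{340}{f}\right)$ ($O{\left(f \right)} = \left(f + \frac{340}{f}\right) \left(f - 471\right) = \left(f + \frac{340}{f}\right) \left(-471 + f\right) = \left(-471 + f\right) \left(f + \frac{340}{f}\right)$)
$\frac{1}{O{\left(B \right)} - E{\left(635 \right)}} = \frac{1}{\left(340 + 17^{2} - \frac{160140}{17} - 8007\right) - 635} = \frac{1}{\left(340 + 289 - 9420 - 8007\right) - 635} = \frac{1}{-16798 - 635} = \frac{1}{-17433} = - \frac{1}{17433}$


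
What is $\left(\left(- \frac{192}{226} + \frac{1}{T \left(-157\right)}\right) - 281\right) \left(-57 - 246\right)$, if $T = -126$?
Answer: $\frac{63633717305}{745122} \approx 85400.0$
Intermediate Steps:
$\left(\left(- \frac{192}{226} + \frac{1}{T \left(-157\right)}\right) - 281\right) \left(-57 - 246\right) = \left(\left(- \frac{192}{226} + \frac{1}{\left(-126\right) \left(-157\right)}\right) - 281\right) \left(-57 - 246\right) = \left(\left(\left(-192\right) \frac{1}{226} - - \frac{1}{19782}\right) - 281\right) \left(-303\right) = \left(\left(- \frac{96}{113} + \frac{1}{19782}\right) - 281\right) \left(-303\right) = \left(- \frac{1898959}{2235366} - 281\right) \left(-303\right) = \left(- \frac{630036805}{2235366}\right) \left(-303\right) = \frac{63633717305}{745122}$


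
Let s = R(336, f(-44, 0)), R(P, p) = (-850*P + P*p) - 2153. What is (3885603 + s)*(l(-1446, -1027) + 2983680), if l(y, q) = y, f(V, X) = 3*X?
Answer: 10729630596900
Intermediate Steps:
R(P, p) = -2153 - 850*P + P*p
s = -287753 (s = -2153 - 850*336 + 336*(3*0) = -2153 - 285600 + 336*0 = -2153 - 285600 + 0 = -287753)
(3885603 + s)*(l(-1446, -1027) + 2983680) = (3885603 - 287753)*(-1446 + 2983680) = 3597850*2982234 = 10729630596900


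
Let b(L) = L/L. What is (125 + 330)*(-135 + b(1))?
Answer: -60970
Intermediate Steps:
b(L) = 1
(125 + 330)*(-135 + b(1)) = (125 + 330)*(-135 + 1) = 455*(-134) = -60970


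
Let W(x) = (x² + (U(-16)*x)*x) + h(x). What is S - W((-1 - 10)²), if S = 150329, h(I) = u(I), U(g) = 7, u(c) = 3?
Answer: 33198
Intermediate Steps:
h(I) = 3
W(x) = 3 + 8*x² (W(x) = (x² + (7*x)*x) + 3 = (x² + 7*x²) + 3 = 8*x² + 3 = 3 + 8*x²)
S - W((-1 - 10)²) = 150329 - (3 + 8*((-1 - 10)²)²) = 150329 - (3 + 8*((-11)²)²) = 150329 - (3 + 8*121²) = 150329 - (3 + 8*14641) = 150329 - (3 + 117128) = 150329 - 1*117131 = 150329 - 117131 = 33198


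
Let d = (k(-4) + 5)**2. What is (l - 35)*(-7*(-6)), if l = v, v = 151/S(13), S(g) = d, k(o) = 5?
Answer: -70329/50 ≈ -1406.6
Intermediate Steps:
d = 100 (d = (5 + 5)**2 = 10**2 = 100)
S(g) = 100
v = 151/100 ≈ 1.5100
l = 151/100 ≈ 1.5100
(l - 35)*(-7*(-6)) = (151/100 - 35)*(-7*(-6)) = -3349/100*42 = -70329/50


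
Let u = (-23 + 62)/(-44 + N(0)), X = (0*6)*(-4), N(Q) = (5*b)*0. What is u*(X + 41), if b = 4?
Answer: -1599/44 ≈ -36.341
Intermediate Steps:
N(Q) = 0 (N(Q) = (5*4)*0 = 20*0 = 0)
X = 0 (X = 0*(-4) = 0)
u = -39/44 (u = (-23 + 62)/(-44 + 0) = 39/(-44) = 39*(-1/44) = -39/44 ≈ -0.88636)
u*(X + 41) = -39*(0 + 41)/44 = -39/44*41 = -1599/44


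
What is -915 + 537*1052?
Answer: 564009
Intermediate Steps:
-915 + 537*1052 = -915 + 564924 = 564009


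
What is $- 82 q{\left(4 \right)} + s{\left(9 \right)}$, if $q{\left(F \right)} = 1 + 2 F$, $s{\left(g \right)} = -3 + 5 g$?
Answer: $-696$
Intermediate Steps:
$- 82 q{\left(4 \right)} + s{\left(9 \right)} = - 82 \left(1 + 2 \cdot 4\right) + \left(-3 + 5 \cdot 9\right) = - 82 \left(1 + 8\right) + \left(-3 + 45\right) = \left(-82\right) 9 + 42 = -738 + 42 = -696$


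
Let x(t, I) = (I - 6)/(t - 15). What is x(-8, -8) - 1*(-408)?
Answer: 9398/23 ≈ 408.61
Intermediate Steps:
x(t, I) = (-6 + I)/(-15 + t)
x(-8, -8) - 1*(-408) = (-6 - 8)/(-15 - 8) - 1*(-408) = -14/(-23) + 408 = -1/23*(-14) + 408 = 14/23 + 408 = 9398/23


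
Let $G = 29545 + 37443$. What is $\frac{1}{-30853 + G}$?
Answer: $\frac{1}{36135} \approx 2.7674 \cdot 10^{-5}$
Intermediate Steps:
$G = 66988$
$\frac{1}{-30853 + G} = \frac{1}{-30853 + 66988} = \frac{1}{36135}$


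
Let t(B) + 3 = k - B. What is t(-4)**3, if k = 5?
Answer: 216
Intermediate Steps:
t(B) = 2 - B (t(B) = -3 + (5 - B) = 2 - B)
t(-4)**3 = (2 - 1*(-4))**3 = (2 + 4)**3 = 6**3 = 216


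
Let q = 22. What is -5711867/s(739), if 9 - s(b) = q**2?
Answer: 5711867/475 ≈ 12025.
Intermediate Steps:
s(b) = -475 (s(b) = 9 - 1*22**2 = 9 - 1*484 = 9 - 484 = -475)
-5711867/s(739) = -5711867/(-475) = -5711867*(-1/475) = 5711867/475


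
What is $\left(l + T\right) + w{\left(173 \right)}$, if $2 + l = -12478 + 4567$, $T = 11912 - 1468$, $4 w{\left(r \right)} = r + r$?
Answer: $\frac{5235}{2} \approx 2617.5$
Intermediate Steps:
$w{\left(r \right)} = \frac{r}{2}$ ($w{\left(r \right)} = \frac{r + r}{4} = \frac{2 r}{4} = \frac{r}{2}$)
$T = 10444$
$l = -7913$ ($l = -2 + \left(-12478 + 4567\right) = -2 - 7911 = -7913$)
$\left(l + T\right) + w{\left(173 \right)} = \left(-7913 + 10444\right) + \frac{1}{2} \cdot 173 = 2531 + \frac{173}{2} = \frac{5235}{2}$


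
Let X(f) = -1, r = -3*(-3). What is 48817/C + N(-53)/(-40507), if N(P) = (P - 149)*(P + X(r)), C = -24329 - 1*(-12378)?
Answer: -2107791727/484099157 ≈ -4.3540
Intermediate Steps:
r = 9
C = -11951 (C = -24329 + 12378 = -11951)
N(P) = (-1 + P)*(-149 + P) (N(P) = (P - 149)*(P - 1) = (-149 + P)*(-1 + P) = (-1 + P)*(-149 + P))
48817/C + N(-53)/(-40507) = 48817/(-11951) + (149 + (-53)**2 - 150*(-53))/(-40507) = 48817*(-1/11951) + (149 + 2809 + 7950)*(-1/40507) = -48817/11951 + 10908*(-1/40507) = -48817/11951 - 10908/40507 = -2107791727/484099157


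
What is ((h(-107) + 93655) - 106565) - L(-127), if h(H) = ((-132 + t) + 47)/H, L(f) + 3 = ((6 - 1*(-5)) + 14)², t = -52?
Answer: -1447787/107 ≈ -13531.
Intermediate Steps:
L(f) = 622 (L(f) = -3 + ((6 - 1*(-5)) + 14)² = -3 + ((6 + 5) + 14)² = -3 + (11 + 14)² = -3 + 25² = -3 + 625 = 622)
h(H) = -137/H (h(H) = ((-132 - 52) + 47)/H = (-184 + 47)/H = -137/H)
((h(-107) + 93655) - 106565) - L(-127) = ((-137/(-107) + 93655) - 106565) - 1*622 = ((-137*(-1/107) + 93655) - 106565) - 622 = ((137/107 + 93655) - 106565) - 622 = (10021222/107 - 106565) - 622 = -1381233/107 - 622 = -1447787/107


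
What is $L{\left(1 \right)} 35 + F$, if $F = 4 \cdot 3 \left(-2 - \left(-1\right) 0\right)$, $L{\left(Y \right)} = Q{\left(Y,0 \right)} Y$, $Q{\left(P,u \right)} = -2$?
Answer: $-94$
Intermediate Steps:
$L{\left(Y \right)} = - 2 Y$
$F = -24$ ($F = 12 \left(-2 - 0\right) = 12 \left(-2 + 0\right) = 12 \left(-2\right) = -24$)
$L{\left(1 \right)} 35 + F = \left(-2\right) 1 \cdot 35 - 24 = \left(-2\right) 35 - 24 = -70 - 24 = -94$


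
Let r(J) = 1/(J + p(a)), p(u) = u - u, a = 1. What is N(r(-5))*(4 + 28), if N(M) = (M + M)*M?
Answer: 64/25 ≈ 2.5600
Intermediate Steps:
p(u) = 0
r(J) = 1/J (r(J) = 1/(J + 0) = 1/J)
N(M) = 2*M² (N(M) = (2*M)*M = 2*M²)
N(r(-5))*(4 + 28) = (2*(1/(-5))²)*(4 + 28) = (2*(-⅕)²)*32 = (2*(1/25))*32 = (2/25)*32 = 64/25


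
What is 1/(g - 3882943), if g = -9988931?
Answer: -1/13871874 ≈ -7.2088e-8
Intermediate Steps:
1/(g - 3882943) = 1/(-9988931 - 3882943) = 1/(-13871874) = -1/13871874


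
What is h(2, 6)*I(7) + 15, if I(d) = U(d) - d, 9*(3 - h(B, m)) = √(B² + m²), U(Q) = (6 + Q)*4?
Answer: 150 - 10*√10 ≈ 118.38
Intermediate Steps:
U(Q) = 24 + 4*Q
h(B, m) = 3 - √(B² + m²)/9
I(d) = 24 + 3*d (I(d) = (24 + 4*d) - d = 24 + 3*d)
h(2, 6)*I(7) + 15 = (3 - √(2² + 6²)/9)*(24 + 3*7) + 15 = (3 - √(4 + 36)/9)*(24 + 21) + 15 = (3 - 2*√10/9)*45 + 15 = (135 - 10*√10) + 15 = 150 - 10*√10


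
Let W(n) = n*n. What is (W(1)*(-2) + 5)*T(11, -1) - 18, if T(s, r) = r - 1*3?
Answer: -30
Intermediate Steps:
T(s, r) = -3 + r (T(s, r) = r - 3 = -3 + r)
W(n) = n²
(W(1)*(-2) + 5)*T(11, -1) - 18 = (1²*(-2) + 5)*(-3 - 1) - 18 = (1*(-2) + 5)*(-4) - 18 = (-2 + 5)*(-4) - 18 = 3*(-4) - 18 = -12 - 18 = -30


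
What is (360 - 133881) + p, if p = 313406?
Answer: 179885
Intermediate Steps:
(360 - 133881) + p = (360 - 133881) + 313406 = -133521 + 313406 = 179885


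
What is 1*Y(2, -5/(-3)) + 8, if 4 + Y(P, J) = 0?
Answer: 4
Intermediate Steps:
Y(P, J) = -4 (Y(P, J) = -4 + 0 = -4)
1*Y(2, -5/(-3)) + 8 = 1*(-4) + 8 = -4 + 8 = 4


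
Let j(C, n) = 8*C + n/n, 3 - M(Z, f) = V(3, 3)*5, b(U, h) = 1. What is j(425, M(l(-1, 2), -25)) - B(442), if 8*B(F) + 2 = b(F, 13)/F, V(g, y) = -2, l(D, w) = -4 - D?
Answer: 12026819/3536 ≈ 3401.3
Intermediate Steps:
B(F) = -¼ + 1/(8*F) (B(F) = -¼ + (1/F)/8 = -¼ + 1/(8*F))
M(Z, f) = 13 (M(Z, f) = 3 - (-2)*5 = 3 - 1*(-10) = 3 + 10 = 13)
j(C, n) = 1 + 8*C (j(C, n) = 8*C + 1 = 1 + 8*C)
j(425, M(l(-1, 2), -25)) - B(442) = (1 + 8*425) - (1 - 2*442)/(8*442) = (1 + 3400) - (1 - 884)/(8*442) = 3401 - (-883)/(8*442) = 3401 - 1*(-883/3536) = 3401 + 883/3536 = 12026819/3536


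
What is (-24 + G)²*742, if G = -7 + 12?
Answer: 267862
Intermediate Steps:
G = 5
(-24 + G)²*742 = (-24 + 5)²*742 = (-19)²*742 = 361*742 = 267862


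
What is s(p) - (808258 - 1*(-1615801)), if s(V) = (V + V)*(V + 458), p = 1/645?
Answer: -1008468554653/416025 ≈ -2.4241e+6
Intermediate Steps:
p = 1/645 ≈ 0.0015504
s(V) = 2*V*(458 + V) (s(V) = (2*V)*(458 + V) = 2*V*(458 + V))
s(p) - (808258 - 1*(-1615801)) = 2*(1/645)*(458 + 1/645) - (808258 - 1*(-1615801)) = 2*(1/645)*(295411/645) - (808258 + 1615801) = 590822/416025 - 1*2424059 = 590822/416025 - 2424059 = -1008468554653/416025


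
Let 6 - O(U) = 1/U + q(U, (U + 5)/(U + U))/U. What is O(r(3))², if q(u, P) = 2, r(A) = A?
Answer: 25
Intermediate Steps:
O(U) = 6 - 3/U (O(U) = 6 - (1/U + 2/U) = 6 - 3/U)
O(r(3))² = (6 - 3/3)² = (6 - 3*⅓)² = (6 - 1)² = 5² = 25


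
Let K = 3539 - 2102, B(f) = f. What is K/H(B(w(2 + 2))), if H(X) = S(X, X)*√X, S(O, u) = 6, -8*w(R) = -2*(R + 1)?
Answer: 479*√5/5 ≈ 214.22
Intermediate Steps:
w(R) = ¼ + R/4 (w(R) = -(-1)*(R + 1)/4 = -(-1)*(1 + R)/4 = -(-2 - 2*R)/8 = ¼ + R/4)
K = 1437
H(X) = 6*√X
K/H(B(w(2 + 2))) = 1437/((6*√(¼ + (2 + 2)/4))) = 1437/((6*√(¼ + (¼)*4))) = 1437/((6*√(¼ + 1))) = 1437/((6*√(5/4))) = 1437/((6*(√5/2))) = 1437/((3*√5)) = 1437*(√5/15) = 479*√5/5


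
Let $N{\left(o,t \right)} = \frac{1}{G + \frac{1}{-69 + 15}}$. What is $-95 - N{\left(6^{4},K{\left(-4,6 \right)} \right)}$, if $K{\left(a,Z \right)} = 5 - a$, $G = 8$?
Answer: $- \frac{40999}{431} \approx -95.125$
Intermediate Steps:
$N{\left(o,t \right)} = \frac{54}{431}$ ($N{\left(o,t \right)} = \frac{1}{8 + \frac{1}{-69 + 15}} = \frac{1}{8 + \frac{1}{-54}} = \frac{1}{8 - \frac{1}{54}} = \frac{1}{\frac{431}{54}} = \frac{54}{431}$)
$-95 - N{\left(6^{4},K{\left(-4,6 \right)} \right)} = -95 - \frac{54}{431} = - \frac{40999}{431}$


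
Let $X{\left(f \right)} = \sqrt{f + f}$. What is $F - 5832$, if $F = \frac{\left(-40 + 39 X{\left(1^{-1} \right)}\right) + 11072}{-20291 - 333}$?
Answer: $- \frac{15036275}{2578} - \frac{39 \sqrt{2}}{20624} \approx -5832.5$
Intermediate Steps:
$X{\left(f \right)} = \sqrt{2} \sqrt{f}$ ($X{\left(f \right)} = \sqrt{2 f} = \sqrt{2} \sqrt{f}$)
$F = - \frac{1379}{2578} - \frac{39 \sqrt{2}}{20624}$ ($F = \frac{\left(-40 + 39 \sqrt{2} \sqrt{1^{-1}}\right) + 11072}{-20291 - 333} = \frac{\left(-40 + 39 \sqrt{2} \sqrt{1}\right) + 11072}{-20624} = \left(\left(-40 + 39 \sqrt{2} \cdot 1\right) + 11072\right) \left(- \frac{1}{20624}\right) = \left(\left(-40 + 39 \sqrt{2}\right) + 11072\right) \left(- \frac{1}{20624}\right) = \left(11032 + 39 \sqrt{2}\right) \left(- \frac{1}{20624}\right) = - \frac{1379}{2578} - \frac{39 \sqrt{2}}{20624} \approx -0.53759$)
$F - 5832 = \left(- \frac{1379}{2578} - \frac{39 \sqrt{2}}{20624}\right) - 5832 = - \frac{15036275}{2578} - \frac{39 \sqrt{2}}{20624}$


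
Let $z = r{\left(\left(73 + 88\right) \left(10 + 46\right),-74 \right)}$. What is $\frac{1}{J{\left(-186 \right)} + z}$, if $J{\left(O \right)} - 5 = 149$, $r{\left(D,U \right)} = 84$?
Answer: $\frac{1}{238} \approx 0.0042017$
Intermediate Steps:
$z = 84$
$J{\left(O \right)} = 154$ ($J{\left(O \right)} = 5 + 149 = 154$)
$\frac{1}{J{\left(-186 \right)} + z} = \frac{1}{154 + 84} = \frac{1}{238}$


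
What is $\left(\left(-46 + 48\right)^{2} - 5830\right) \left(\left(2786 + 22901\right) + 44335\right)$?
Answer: $-407948172$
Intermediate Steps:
$\left(\left(-46 + 48\right)^{2} - 5830\right) \left(\left(2786 + 22901\right) + 44335\right) = \left(2^{2} - 5830\right) \left(25687 + 44335\right) = \left(4 - 5830\right) 70022 = \left(-5826\right) 70022 = -407948172$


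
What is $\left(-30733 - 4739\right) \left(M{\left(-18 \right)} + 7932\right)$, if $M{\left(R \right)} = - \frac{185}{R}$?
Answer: $- \frac{845185432}{3} \approx -2.8173 \cdot 10^{8}$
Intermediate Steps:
$\left(-30733 - 4739\right) \left(M{\left(-18 \right)} + 7932\right) = \left(-30733 - 4739\right) \left(- \frac{185}{-18} + 7932\right) = - 35472 \left(\left(-185\right) \left(- \frac{1}{18}\right) + 7932\right) = - 35472 \left(\frac{185}{18} + 7932\right) = \left(-35472\right) \frac{142961}{18} = - \frac{845185432}{3}$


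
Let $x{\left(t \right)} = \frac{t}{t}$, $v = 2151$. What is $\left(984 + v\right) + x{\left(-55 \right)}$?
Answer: $3136$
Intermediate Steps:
$x{\left(t \right)} = 1$
$\left(984 + v\right) + x{\left(-55 \right)} = \left(984 + 2151\right) + 1 = 3135 + 1 = 3136$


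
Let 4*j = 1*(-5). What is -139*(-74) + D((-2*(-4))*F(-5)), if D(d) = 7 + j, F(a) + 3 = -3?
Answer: 41167/4 ≈ 10292.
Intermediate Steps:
F(a) = -6 (F(a) = -3 - 3 = -6)
j = -5/4 (j = (1*(-5))/4 = (¼)*(-5) = -5/4 ≈ -1.2500)
D(d) = 23/4 (D(d) = 7 - 5/4 = 23/4)
-139*(-74) + D((-2*(-4))*F(-5)) = -139*(-74) + 23/4 = 10286 + 23/4 = 41167/4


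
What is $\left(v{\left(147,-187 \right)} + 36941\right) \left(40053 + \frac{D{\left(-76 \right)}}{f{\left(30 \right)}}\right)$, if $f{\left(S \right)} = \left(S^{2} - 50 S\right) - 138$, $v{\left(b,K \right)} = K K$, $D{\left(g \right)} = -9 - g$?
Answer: $\frac{118088392765}{41} \approx 2.8802 \cdot 10^{9}$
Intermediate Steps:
$v{\left(b,K \right)} = K^{2}$
$f{\left(S \right)} = -138 + S^{2} - 50 S$
$\left(v{\left(147,-187 \right)} + 36941\right) \left(40053 + \frac{D{\left(-76 \right)}}{f{\left(30 \right)}}\right) = \left(\left(-187\right)^{2} + 36941\right) \left(40053 + \frac{-9 - -76}{-138 + 30^{2} - 1500}\right) = \left(34969 + 36941\right) \left(40053 + \frac{-9 + 76}{-138 + 900 - 1500}\right) = 71910 \left(40053 + \frac{67}{-738}\right) = 71910 \left(40053 + 67 \left(- \frac{1}{738}\right)\right) = 71910 \left(40053 - \frac{67}{738}\right) = 71910 \cdot \frac{29559047}{738} = \frac{118088392765}{41}$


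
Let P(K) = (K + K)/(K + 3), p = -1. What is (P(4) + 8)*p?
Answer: -64/7 ≈ -9.1429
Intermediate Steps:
P(K) = 2*K/(3 + K) (P(K) = (2*K)/(3 + K) = 2*K/(3 + K))
(P(4) + 8)*p = (2*4/(3 + 4) + 8)*(-1) = (2*4/7 + 8)*(-1) = (2*4*(⅐) + 8)*(-1) = (8/7 + 8)*(-1) = (64/7)*(-1) = -64/7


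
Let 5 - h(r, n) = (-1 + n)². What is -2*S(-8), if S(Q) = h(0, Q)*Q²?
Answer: 9728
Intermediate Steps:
h(r, n) = 5 - (-1 + n)²
S(Q) = Q²*(5 - (-1 + Q)²) (S(Q) = (5 - (-1 + Q)²)*Q² = Q²*(5 - (-1 + Q)²))
-2*S(-8) = -2*(-8)²*(5 - (-1 - 8)²) = -128*(5 - 1*(-9)²) = -128*(5 - 1*81) = -128*(5 - 81) = -128*(-76) = -2*(-4864) = 9728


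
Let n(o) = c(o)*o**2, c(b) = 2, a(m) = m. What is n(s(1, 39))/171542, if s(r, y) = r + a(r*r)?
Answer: 4/85771 ≈ 4.6636e-5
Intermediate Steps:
s(r, y) = r + r**2 (s(r, y) = r + r*r = r + r**2)
n(o) = 2*o**2
n(s(1, 39))/171542 = (2*(1*(1 + 1))**2)/171542 = (2*(1*2)**2)*(1/171542) = (2*2**2)*(1/171542) = (2*4)*(1/171542) = 8*(1/171542) = 4/85771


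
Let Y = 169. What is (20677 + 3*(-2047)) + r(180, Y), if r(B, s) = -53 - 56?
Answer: 14427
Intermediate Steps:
r(B, s) = -109
(20677 + 3*(-2047)) + r(180, Y) = (20677 + 3*(-2047)) - 109 = (20677 - 6141) - 109 = 14536 - 109 = 14427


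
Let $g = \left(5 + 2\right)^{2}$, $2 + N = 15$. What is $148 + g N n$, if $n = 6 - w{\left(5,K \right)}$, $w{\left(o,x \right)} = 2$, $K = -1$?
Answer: $2696$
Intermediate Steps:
$N = 13$ ($N = -2 + 15 = 13$)
$g = 49$ ($g = 7^{2} = 49$)
$n = 4$ ($n = 6 - 2 = 4$)
$148 + g N n = 148 + 49 \cdot 13 \cdot 4 = 148 + 49 \cdot 52 = 148 + 2548 = 2696$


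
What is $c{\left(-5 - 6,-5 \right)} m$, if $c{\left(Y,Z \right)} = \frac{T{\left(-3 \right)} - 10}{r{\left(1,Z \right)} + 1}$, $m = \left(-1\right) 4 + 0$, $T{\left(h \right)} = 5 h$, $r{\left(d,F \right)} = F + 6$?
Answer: $50$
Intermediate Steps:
$r{\left(d,F \right)} = 6 + F$
$m = -4$ ($m = -4 + 0 = -4$)
$c{\left(Y,Z \right)} = - \frac{25}{7 + Z}$ ($c{\left(Y,Z \right)} = \frac{5 \left(-3\right) - 10}{\left(6 + Z\right) + 1} = \frac{-15 - 10}{7 + Z} = - \frac{25}{7 + Z}$)
$c{\left(-5 - 6,-5 \right)} m = - \frac{25}{7 - 5} \left(-4\right) = - \frac{25}{2} \left(-4\right) = \left(-25\right) \frac{1}{2} \left(-4\right) = \left(- \frac{25}{2}\right) \left(-4\right) = 50$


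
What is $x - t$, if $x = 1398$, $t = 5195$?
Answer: $-3797$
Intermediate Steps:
$x - t = 1398 - 5195 = -3797$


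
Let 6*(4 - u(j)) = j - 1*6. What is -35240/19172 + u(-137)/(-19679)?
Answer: -1041032371/565928682 ≈ -1.8395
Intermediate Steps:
u(j) = 5 - j/6 (u(j) = 4 - (j - 1*6)/6 = 4 - (j - 6)/6 = 4 - (-6 + j)/6 = 4 + (1 - j/6) = 5 - j/6)
-35240/19172 + u(-137)/(-19679) = -35240/19172 + (5 - ⅙*(-137))/(-19679) = -35240*1/19172 + (5 + 137/6)*(-1/19679) = -8810/4793 + (167/6)*(-1/19679) = -8810/4793 - 167/118074 = -1041032371/565928682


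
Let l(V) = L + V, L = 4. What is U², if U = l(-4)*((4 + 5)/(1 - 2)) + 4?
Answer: 16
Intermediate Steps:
l(V) = 4 + V
U = 4 (U = (4 - 4)*((4 + 5)/(1 - 2)) + 4 = 0*(9/(-1)) + 4 = 0*(9*(-1)) + 4 = 0*(-9) + 4 = 0 + 4 = 4)
U² = 4² = 16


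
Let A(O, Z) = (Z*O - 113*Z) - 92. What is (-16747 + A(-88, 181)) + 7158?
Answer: -46062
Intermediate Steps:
A(O, Z) = -92 - 113*Z + O*Z (A(O, Z) = (O*Z - 113*Z) - 92 = (-113*Z + O*Z) - 92 = -92 - 113*Z + O*Z)
(-16747 + A(-88, 181)) + 7158 = (-16747 + (-92 - 113*181 - 88*181)) + 7158 = (-16747 + (-92 - 20453 - 15928)) + 7158 = (-16747 - 36473) + 7158 = -53220 + 7158 = -46062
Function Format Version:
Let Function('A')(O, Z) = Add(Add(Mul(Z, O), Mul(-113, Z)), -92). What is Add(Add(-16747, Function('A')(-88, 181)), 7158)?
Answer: -46062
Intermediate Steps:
Function('A')(O, Z) = Add(-92, Mul(-113, Z), Mul(O, Z)) (Function('A')(O, Z) = Add(Add(Mul(O, Z), Mul(-113, Z)), -92) = Add(Add(Mul(-113, Z), Mul(O, Z)), -92) = Add(-92, Mul(-113, Z), Mul(O, Z)))
Add(Add(-16747, Function('A')(-88, 181)), 7158) = Add(Add(-16747, Add(-92, Mul(-113, 181), Mul(-88, 181))), 7158) = Add(Add(-16747, Add(-92, -20453, -15928)), 7158) = Add(Add(-16747, -36473), 7158) = Add(-53220, 7158) = -46062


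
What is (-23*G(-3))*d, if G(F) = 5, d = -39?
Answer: 4485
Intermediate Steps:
(-23*G(-3))*d = -23*5*(-39) = -115*(-39) = 4485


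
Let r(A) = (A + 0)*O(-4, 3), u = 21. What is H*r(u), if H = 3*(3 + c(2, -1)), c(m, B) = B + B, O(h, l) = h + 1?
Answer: -189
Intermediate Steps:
O(h, l) = 1 + h
c(m, B) = 2*B
H = 3 (H = 3*(3 + 2*(-1)) = 3*(3 - 2) = 3*1 = 3)
r(A) = -3*A (r(A) = (A + 0)*(1 - 4) = A*(-3) = -3*A)
H*r(u) = 3*(-3*21) = 3*(-63) = -189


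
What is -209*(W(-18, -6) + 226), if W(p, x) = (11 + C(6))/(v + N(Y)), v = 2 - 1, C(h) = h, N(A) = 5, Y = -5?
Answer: -286957/6 ≈ -47826.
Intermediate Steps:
v = 1
W(p, x) = 17/6 (W(p, x) = (11 + 6)/(1 + 5) = 17/6)
-209*(W(-18, -6) + 226) = -209*(17/6 + 226) = -209*1373/6 = -286957/6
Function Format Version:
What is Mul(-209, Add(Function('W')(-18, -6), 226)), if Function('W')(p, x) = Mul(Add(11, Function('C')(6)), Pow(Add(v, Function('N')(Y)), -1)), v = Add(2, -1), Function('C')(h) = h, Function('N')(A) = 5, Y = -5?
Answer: Rational(-286957, 6) ≈ -47826.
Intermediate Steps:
v = 1
Function('W')(p, x) = Rational(17, 6) (Function('W')(p, x) = Mul(Add(11, 6), Pow(Add(1, 5), -1)) = Mul(17, Pow(6, -1)) = Mul(17, Rational(1, 6)) = Rational(17, 6))
Mul(-209, Add(Function('W')(-18, -6), 226)) = Mul(-209, Add(Rational(17, 6), 226)) = Mul(-209, Rational(1373, 6)) = Rational(-286957, 6)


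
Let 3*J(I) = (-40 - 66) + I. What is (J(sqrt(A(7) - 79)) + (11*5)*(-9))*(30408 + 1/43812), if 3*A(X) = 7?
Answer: -2119586357527/131436 + 1332235297*I*sqrt(690)/394308 ≈ -1.6126e+7 + 88750.0*I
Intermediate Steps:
A(X) = 7/3 (A(X) = (1/3)*7 = 7/3)
J(I) = -106/3 + I/3 (J(I) = ((-40 - 66) + I)/3 = (-106 + I)/3 = -106/3 + I/3)
(J(sqrt(A(7) - 79)) + (11*5)*(-9))*(30408 + 1/43812) = ((-106/3 + sqrt(7/3 - 79)/3) + (11*5)*(-9))*(30408 + 1/43812) = ((-106/3 + sqrt(-230/3)/3) + 55*(-9))*(30408 + 1/43812) = ((-106/3 + (I*sqrt(690)/3)/3) - 495)*(1332235297/43812) = ((-106/3 + I*sqrt(690)/9) - 495)*(1332235297/43812) = (-1591/3 + I*sqrt(690)/9)*(1332235297/43812) = -2119586357527/131436 + 1332235297*I*sqrt(690)/394308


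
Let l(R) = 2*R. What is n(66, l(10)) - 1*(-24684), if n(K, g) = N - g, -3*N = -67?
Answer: 74059/3 ≈ 24686.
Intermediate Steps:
N = 67/3 (N = -1/3*(-67) = 67/3 ≈ 22.333)
n(K, g) = 67/3 - g
n(66, l(10)) - 1*(-24684) = (67/3 - 2*10) - 1*(-24684) = (67/3 - 1*20) + 24684 = (67/3 - 20) + 24684 = 7/3 + 24684 = 74059/3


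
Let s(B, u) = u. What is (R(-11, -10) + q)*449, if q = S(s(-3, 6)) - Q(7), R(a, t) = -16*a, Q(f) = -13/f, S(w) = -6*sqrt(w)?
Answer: 559005/7 - 2694*sqrt(6) ≈ 73259.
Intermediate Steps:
q = 13/7 - 6*sqrt(6) (q = -6*sqrt(6) - (-13)/7 = -6*sqrt(6) - 1*(-13/7) = -6*sqrt(6) + 13/7 = 13/7 - 6*sqrt(6) ≈ -12.840)
(R(-11, -10) + q)*449 = (-16*(-11) + (13/7 - 6*sqrt(6)))*449 = (176 + (13/7 - 6*sqrt(6)))*449 = (1245/7 - 6*sqrt(6))*449 = 559005/7 - 2694*sqrt(6)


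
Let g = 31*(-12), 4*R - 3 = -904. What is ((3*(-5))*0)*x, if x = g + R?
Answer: 0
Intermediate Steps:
R = -901/4 (R = 3/4 + (1/4)*(-904) = 3/4 - 226 = -901/4 ≈ -225.25)
g = -372
x = -2389/4 (x = -372 - 901/4 = -2389/4 ≈ -597.25)
((3*(-5))*0)*x = ((3*(-5))*0)*(-2389/4) = -15*0*(-2389/4) = 0*(-2389/4) = 0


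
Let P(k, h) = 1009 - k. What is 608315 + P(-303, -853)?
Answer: 609627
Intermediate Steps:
608315 + P(-303, -853) = 608315 + (1009 - 1*(-303)) = 608315 + (1009 + 303) = 608315 + 1312 = 609627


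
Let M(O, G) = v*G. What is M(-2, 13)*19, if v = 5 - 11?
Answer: -1482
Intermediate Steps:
v = -6
M(O, G) = -6*G
M(-2, 13)*19 = -6*13*19 = -78*19 = -1482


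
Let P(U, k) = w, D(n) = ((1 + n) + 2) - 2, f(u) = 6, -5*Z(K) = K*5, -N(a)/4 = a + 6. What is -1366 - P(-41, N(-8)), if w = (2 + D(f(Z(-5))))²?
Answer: -1447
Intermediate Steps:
N(a) = -24 - 4*a (N(a) = -4*(a + 6) = -4*(6 + a) = -24 - 4*a)
Z(K) = -K (Z(K) = -K*5/5 = -K)
D(n) = 1 + n (D(n) = (3 + n) - 2 = 1 + n)
w = 81 (w = (2 + (1 + 6))² = (2 + 7)² = 9² = 81)
P(U, k) = 81
-1366 - P(-41, N(-8)) = -1366 - 1*81 = -1366 - 81 = -1447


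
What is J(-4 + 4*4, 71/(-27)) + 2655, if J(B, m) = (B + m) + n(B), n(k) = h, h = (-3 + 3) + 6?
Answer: 72100/27 ≈ 2670.4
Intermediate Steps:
h = 6 (h = 0 + 6 = 6)
n(k) = 6
J(B, m) = 6 + B + m (J(B, m) = (B + m) + 6 = 6 + B + m)
J(-4 + 4*4, 71/(-27)) + 2655 = (6 + (-4 + 4*4) + 71/(-27)) + 2655 = (6 + (-4 + 16) + 71*(-1/27)) + 2655 = (6 + 12 - 71/27) + 2655 = 415/27 + 2655 = 72100/27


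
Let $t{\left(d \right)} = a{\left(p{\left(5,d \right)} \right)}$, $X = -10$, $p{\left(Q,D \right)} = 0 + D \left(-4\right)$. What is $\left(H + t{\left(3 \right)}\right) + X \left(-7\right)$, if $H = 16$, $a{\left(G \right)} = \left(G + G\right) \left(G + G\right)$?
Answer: $662$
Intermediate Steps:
$p{\left(Q,D \right)} = - 4 D$ ($p{\left(Q,D \right)} = 0 - 4 D = - 4 D$)
$a{\left(G \right)} = 4 G^{2}$ ($a{\left(G \right)} = 2 G 2 G = 4 G^{2}$)
$t{\left(d \right)} = 64 d^{2}$ ($t{\left(d \right)} = 4 \left(- 4 d\right)^{2} = 4 \cdot 16 d^{2} = 64 d^{2}$)
$\left(H + t{\left(3 \right)}\right) + X \left(-7\right) = \left(16 + 64 \cdot 3^{2}\right) - -70 = \left(16 + 64 \cdot 9\right) + 70 = \left(16 + 576\right) + 70 = 592 + 70 = 662$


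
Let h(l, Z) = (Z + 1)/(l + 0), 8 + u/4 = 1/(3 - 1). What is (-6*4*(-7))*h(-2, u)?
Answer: 2436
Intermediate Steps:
u = -30 (u = -32 + 4/(3 - 1) = -32 + 4/2 = -32 + 4*(1/2) = -32 + 2 = -30)
h(l, Z) = (1 + Z)/l
(-6*4*(-7))*h(-2, u) = (-6*4*(-7))*((1 - 30)/(-2)) = (-24*(-7))*(-1/2*(-29)) = 168*(29/2) = 2436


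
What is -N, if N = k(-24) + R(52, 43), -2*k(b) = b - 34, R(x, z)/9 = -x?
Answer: 439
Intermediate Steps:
R(x, z) = -9*x (R(x, z) = 9*(-x) = -9*x)
k(b) = 17 - b/2 (k(b) = -(b - 34)/2 = -(-34 + b)/2 = 17 - b/2)
N = -439 (N = (17 - ½*(-24)) - 9*52 = (17 + 12) - 468 = 29 - 468 = -439)
-N = -1*(-439) = 439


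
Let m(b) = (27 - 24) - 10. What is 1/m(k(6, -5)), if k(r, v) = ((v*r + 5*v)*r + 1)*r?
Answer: -1/7 ≈ -0.14286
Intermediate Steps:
k(r, v) = r*(1 + r*(5*v + r*v)) (k(r, v) = ((r*v + 5*v)*r + 1)*r = ((5*v + r*v)*r + 1)*r = (r*(5*v + r*v) + 1)*r = (1 + r*(5*v + r*v))*r = r*(1 + r*(5*v + r*v)))
m(b) = -7 (m(b) = 3 - 10 = -7)
1/m(k(6, -5)) = 1/(-7) = -1/7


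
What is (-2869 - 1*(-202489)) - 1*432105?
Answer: -232485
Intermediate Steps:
(-2869 - 1*(-202489)) - 1*432105 = (-2869 + 202489) - 432105 = 199620 - 432105 = -232485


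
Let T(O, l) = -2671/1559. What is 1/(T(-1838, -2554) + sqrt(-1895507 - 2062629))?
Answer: -4164089/9620181477657 - 4860962*I*sqrt(989534)/9620181477657 ≈ -4.3285e-7 - 0.00050264*I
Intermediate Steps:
T(O, l) = -2671/1559 (T(O, l) = -2671*1/1559 = -2671/1559)
1/(T(-1838, -2554) + sqrt(-1895507 - 2062629)) = 1/(-2671/1559 + sqrt(-1895507 - 2062629)) = 1/(-2671/1559 + sqrt(-3958136)) = 1/(-2671/1559 + 2*I*sqrt(989534))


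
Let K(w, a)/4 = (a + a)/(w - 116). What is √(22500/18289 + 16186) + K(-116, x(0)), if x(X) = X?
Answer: √5414426517406/18289 ≈ 127.23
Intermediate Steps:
K(w, a) = 8*a/(-116 + w) (K(w, a) = 4*((a + a)/(w - 116)) = 4*((2*a)/(-116 + w)) = 4*(2*a/(-116 + w)) = 8*a/(-116 + w))
√(22500/18289 + 16186) + K(-116, x(0)) = √(22500/18289 + 16186) + 8*0/(-116 - 116) = √(22500*(1/18289) + 16186) + 8*0/(-232) = √(22500/18289 + 16186) + 8*0*(-1/232) = √(296048254/18289) + 0 = √5414426517406/18289 + 0 = √5414426517406/18289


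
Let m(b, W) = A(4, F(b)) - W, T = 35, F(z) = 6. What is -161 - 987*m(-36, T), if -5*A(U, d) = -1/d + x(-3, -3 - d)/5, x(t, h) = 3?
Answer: 1723477/50 ≈ 34470.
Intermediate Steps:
A(U, d) = -3/25 + 1/(5*d) (A(U, d) = -(-1/d + 3/5)/5 = -(3/5 - 1/d)/5 = -3/25 + 1/(5*d))
m(b, W) = -13/150 - W (m(b, W) = (1/25)*(5 - 3*6)/6 - W = (1/25)*(1/6)*(5 - 18) - W = (1/25)*(1/6)*(-13) - W = -13/150 - W)
-161 - 987*m(-36, T) = -161 - 987*(-13/150 - 1*35) = -161 - 987*(-13/150 - 35) = -161 - 987*(-5263/150) = -161 + 1731527/50 = 1723477/50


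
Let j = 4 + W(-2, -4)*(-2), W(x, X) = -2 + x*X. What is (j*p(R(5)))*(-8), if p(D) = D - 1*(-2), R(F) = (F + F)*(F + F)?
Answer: 6528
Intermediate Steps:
R(F) = 4*F² (R(F) = (2*F)*(2*F) = 4*F²)
W(x, X) = -2 + X*x
p(D) = 2 + D (p(D) = D + 2 = 2 + D)
j = -8 (j = 4 + (-2 - 4*(-2))*(-2) = 4 + (-2 + 8)*(-2) = 4 + 6*(-2) = 4 - 12 = -8)
(j*p(R(5)))*(-8) = -8*(2 + 4*5²)*(-8) = -8*(2 + 4*25)*(-8) = -8*(2 + 100)*(-8) = -8*102*(-8) = -816*(-8) = 6528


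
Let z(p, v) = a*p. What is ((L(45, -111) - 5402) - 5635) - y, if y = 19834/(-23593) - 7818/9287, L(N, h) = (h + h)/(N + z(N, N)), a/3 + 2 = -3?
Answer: -253874380838608/23006360055 ≈ -11035.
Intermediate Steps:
a = -15 (a = -6 + 3*(-3) = -6 - 9 = -15)
z(p, v) = -15*p
L(N, h) = -h/(7*N) (L(N, h) = (h + h)/(N - 15*N) = (2*h)/((-14*N)) = (2*h)*(-1/(14*N)) = -h/(7*N))
y = -368648432/219108191 (y = 19834*(-1/23593) - 7818*1/9287 = -19834/23593 - 7818/9287 = -368648432/219108191 ≈ -1.6825)
((L(45, -111) - 5402) - 5635) - y = ((-⅐*(-111)/45 - 5402) - 5635) - 1*(-368648432/219108191) = ((-⅐*(-111)*1/45 - 5402) - 5635) + 368648432/219108191 = ((37/105 - 5402) - 5635) + 368648432/219108191 = (-567173/105 - 5635) + 368648432/219108191 = -1158848/105 + 368648432/219108191 = -253874380838608/23006360055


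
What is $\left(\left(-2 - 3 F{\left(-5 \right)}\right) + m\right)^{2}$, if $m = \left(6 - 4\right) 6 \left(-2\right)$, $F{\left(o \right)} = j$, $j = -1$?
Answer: $529$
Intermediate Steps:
$F{\left(o \right)} = -1$
$m = -24$ ($m = 2 \left(-12\right) = -24$)
$\left(\left(-2 - 3 F{\left(-5 \right)}\right) + m\right)^{2} = \left(\left(-2 - -3\right) - 24\right)^{2} = \left(\left(-2 + 3\right) - 24\right)^{2} = \left(1 - 24\right)^{2} = \left(-23\right)^{2} = 529$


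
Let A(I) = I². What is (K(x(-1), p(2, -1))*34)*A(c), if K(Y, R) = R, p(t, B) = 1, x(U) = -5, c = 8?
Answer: 2176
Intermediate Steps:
(K(x(-1), p(2, -1))*34)*A(c) = (1*34)*8² = 34*64 = 2176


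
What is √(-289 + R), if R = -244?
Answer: I*√533 ≈ 23.087*I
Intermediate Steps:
√(-289 + R) = √(-289 - 244) = √(-533) = I*√533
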